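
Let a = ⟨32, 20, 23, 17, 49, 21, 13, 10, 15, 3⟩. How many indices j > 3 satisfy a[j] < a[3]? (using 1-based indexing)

6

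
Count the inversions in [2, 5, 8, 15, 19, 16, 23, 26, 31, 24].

Count, for each position, how many later elements it exceeds:
2: 0
5: 0
8: 0
15: 0
19: 1
16: 0
23: 0
26: 1
31: 1
24: 0
Sum: 0 + 0 + 0 + 0 + 1 + 0 + 0 + 1 + 1 + 0 = 3

3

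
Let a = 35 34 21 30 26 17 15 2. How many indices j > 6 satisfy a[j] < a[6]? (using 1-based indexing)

The element at index 6 is 17.
Elements after it: 15, 2
Those smaller than 17: 15, 2

2 such elements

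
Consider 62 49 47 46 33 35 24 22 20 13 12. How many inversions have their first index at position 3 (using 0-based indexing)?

7

The element at index 3 is 46.
Elements after it: 33, 35, 24, 22, 20, 13, 12
Those smaller than 46: 33, 35, 24, 22, 20, 13, 12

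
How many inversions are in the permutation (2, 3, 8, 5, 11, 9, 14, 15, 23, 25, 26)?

2

Sweep left to right; for each value list the smaller values that follow it:
2: 0
3: 0
8: 1
5: 0
11: 1
9: 0
14: 0
15: 0
23: 0
25: 0
26: 0
Sum: 0 + 0 + 1 + 0 + 1 + 0 + 0 + 0 + 0 + 0 + 0 = 2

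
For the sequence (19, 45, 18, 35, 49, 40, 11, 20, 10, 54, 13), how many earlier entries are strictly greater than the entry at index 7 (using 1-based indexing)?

The element at index 7 is 11.
Elements before it: 19, 45, 18, 35, 49, 40
Those larger than 11: 19, 45, 18, 35, 49, 40

6 such elements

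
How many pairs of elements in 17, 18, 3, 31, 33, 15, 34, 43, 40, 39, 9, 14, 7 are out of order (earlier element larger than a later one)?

38 inversions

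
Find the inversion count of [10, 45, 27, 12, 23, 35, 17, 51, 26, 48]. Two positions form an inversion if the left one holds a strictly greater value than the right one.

There are 15 inversions.

Count, for each position, how many later elements it exceeds:
10 → none → 0
45 → 27, 12, 23, 35, 17, 26 → 6
27 → 12, 23, 17, 26 → 4
12 → none → 0
23 → 17 → 1
35 → 17, 26 → 2
17 → none → 0
51 → 26, 48 → 2
26 → none → 0
48 → none → 0
Sum: 0 + 6 + 4 + 0 + 1 + 2 + 0 + 2 + 0 + 0 = 15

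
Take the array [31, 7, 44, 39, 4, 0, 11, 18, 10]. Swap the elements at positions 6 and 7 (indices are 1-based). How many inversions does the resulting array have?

Positions 6 and 7 hold 0 and 11; after swapping, the array is [31, 7, 44, 39, 4, 11, 0, 18, 10].
Element-by-element contributions:
31: 6
7: 2
44: 6
39: 5
4: 1
11: 2
0: 0
18: 1
10: 0
Sum: 6 + 2 + 6 + 5 + 1 + 2 + 0 + 1 + 0 = 23

23 inversions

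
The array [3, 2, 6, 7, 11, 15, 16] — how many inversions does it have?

1

Sweep left to right; for each value list the smaller values that follow it:
3 → 2 → 1
2 → none → 0
6 → none → 0
7 → none → 0
11 → none → 0
15 → none → 0
16 → none → 0
Sum: 1 + 0 + 0 + 0 + 0 + 0 + 0 = 1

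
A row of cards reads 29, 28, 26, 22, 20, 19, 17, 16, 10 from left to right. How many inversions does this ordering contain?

36

For each element, count later entries that are smaller:
29: 8
28: 7
26: 6
22: 5
20: 4
19: 3
17: 2
16: 1
10: 0
Sum: 8 + 7 + 6 + 5 + 4 + 3 + 2 + 1 + 0 = 36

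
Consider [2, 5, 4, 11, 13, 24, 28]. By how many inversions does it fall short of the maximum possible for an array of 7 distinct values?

Maximum inversions for 7 distinct elements is C(7, 2) = 7·6/2 = 21.
Current inversions — for each element, count later smaller elements:
2: 0
5: 1
4: 0
11: 0
13: 0
24: 0
28: 0
Current total: 0 + 1 + 0 + 0 + 0 + 0 + 0 = 1
Shortfall: 21 − 1 = 20

20 inversions short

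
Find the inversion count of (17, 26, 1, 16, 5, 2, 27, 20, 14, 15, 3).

31

Element-by-element contributions:
17 → 1, 16, 5, 2, 14, 15, 3 → 7
26 → 1, 16, 5, 2, 20, 14, 15, 3 → 8
1 → none → 0
16 → 5, 2, 14, 15, 3 → 5
5 → 2, 3 → 2
2 → none → 0
27 → 20, 14, 15, 3 → 4
20 → 14, 15, 3 → 3
14 → 3 → 1
15 → 3 → 1
3 → none → 0
Sum: 7 + 8 + 0 + 5 + 2 + 0 + 4 + 3 + 1 + 1 + 0 = 31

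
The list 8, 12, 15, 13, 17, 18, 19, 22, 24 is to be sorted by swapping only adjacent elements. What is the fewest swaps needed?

Minimum adjacent swaps = number of inversions (each swap of adjacent out-of-order elements removes one inversion and no swap can remove more).
Count inversions — for each element, later elements that are smaller:
8: none → 0
12: none → 0
15: 13 → 1
13: none → 0
17: none → 0
18: none → 0
19: none → 0
22: none → 0
24: none → 0
Total inversions: 0 + 0 + 1 + 0 + 0 + 0 + 0 + 0 + 0 = 1

1 adjacent swap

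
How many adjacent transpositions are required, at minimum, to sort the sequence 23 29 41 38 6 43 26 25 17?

21

Each adjacent swap fixes exactly one inversion, so the minimum swap count equals the number of inversions.
Count inversions — for each element, later elements that are smaller:
23: 6, 17 → 2
29: 6, 26, 25, 17 → 4
41: 38, 6, 26, 25, 17 → 5
38: 6, 26, 25, 17 → 4
6: none → 0
43: 26, 25, 17 → 3
26: 25, 17 → 2
25: 17 → 1
17: none → 0
Total inversions: 2 + 4 + 5 + 4 + 0 + 3 + 2 + 1 + 0 = 21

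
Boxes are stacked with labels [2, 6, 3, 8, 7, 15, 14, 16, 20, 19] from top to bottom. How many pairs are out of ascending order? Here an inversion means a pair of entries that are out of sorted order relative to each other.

Element-by-element contributions:
2 → none → 0
6 → 3 → 1
3 → none → 0
8 → 7 → 1
7 → none → 0
15 → 14 → 1
14 → none → 0
16 → none → 0
20 → 19 → 1
19 → none → 0
Sum: 0 + 1 + 0 + 1 + 0 + 1 + 0 + 0 + 1 + 0 = 4

4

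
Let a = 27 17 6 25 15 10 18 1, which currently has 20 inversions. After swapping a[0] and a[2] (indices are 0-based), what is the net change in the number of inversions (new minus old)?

-3

Positions 0 and 2 hold 27 and 6; after swapping, the array is [6, 17, 27, 25, 15, 10, 18, 1].
Element-by-element contributions:
6: 1
17: 3
27: 5
25: 4
15: 2
10: 1
18: 1
1: 0
Sum: 1 + 3 + 5 + 4 + 2 + 1 + 1 + 0 = 17
Change: 17 − 20 = -3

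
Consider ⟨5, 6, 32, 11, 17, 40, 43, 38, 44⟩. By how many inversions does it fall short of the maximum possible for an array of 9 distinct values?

32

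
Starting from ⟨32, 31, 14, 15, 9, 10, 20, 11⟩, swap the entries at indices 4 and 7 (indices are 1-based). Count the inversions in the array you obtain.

Positions 4 and 7 hold 15 and 20; after swapping, the array is [32, 31, 14, 20, 9, 10, 15, 11].
Element-by-element contributions:
32 → 31, 14, 20, 9, 10, 15, 11 → 7
31 → 14, 20, 9, 10, 15, 11 → 6
14 → 9, 10, 11 → 3
20 → 9, 10, 15, 11 → 4
9 → none → 0
10 → none → 0
15 → 11 → 1
11 → none → 0
Sum: 7 + 6 + 3 + 4 + 0 + 0 + 1 + 0 = 21

21 inversions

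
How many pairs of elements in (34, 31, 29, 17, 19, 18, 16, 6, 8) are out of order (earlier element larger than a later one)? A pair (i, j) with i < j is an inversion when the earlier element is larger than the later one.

There are 33 inversions.

Sweep left to right; for each value list the smaller values that follow it:
34 → 31, 29, 17, 19, 18, 16, 6, 8 → 8
31 → 29, 17, 19, 18, 16, 6, 8 → 7
29 → 17, 19, 18, 16, 6, 8 → 6
17 → 16, 6, 8 → 3
19 → 18, 16, 6, 8 → 4
18 → 16, 6, 8 → 3
16 → 6, 8 → 2
6 → none → 0
8 → none → 0
Sum: 8 + 7 + 6 + 3 + 4 + 3 + 2 + 0 + 0 = 33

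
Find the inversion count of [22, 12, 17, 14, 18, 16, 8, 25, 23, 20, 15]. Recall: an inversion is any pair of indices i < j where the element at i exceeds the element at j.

Count, for each position, how many later elements it exceeds:
22: 8
12: 1
17: 4
14: 1
18: 3
16: 2
8: 0
25: 3
23: 2
20: 1
15: 0
Sum: 8 + 1 + 4 + 1 + 3 + 2 + 0 + 3 + 2 + 1 + 0 = 25

25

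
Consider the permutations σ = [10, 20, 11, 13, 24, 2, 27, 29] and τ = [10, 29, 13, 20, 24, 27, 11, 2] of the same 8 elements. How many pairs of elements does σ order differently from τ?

Assign each item its position (1..8) in the first ordering, then rewrite the second ordering as that position sequence:
positions: 10→1, 20→2, 11→3, 13→4, 24→5, 2→6, 27→7, 29→8
second ordering as positions: [1, 8, 4, 2, 5, 7, 3, 6]
Discordant pairs = inversions in this position sequence.
1: 0
8: 4, 2, 5, 7, 3, 6 → 6
4: 2, 3 → 2
2: 0
5: 3 → 1
7: 3, 6 → 2
3: 0
6: 0
Total: 0 + 6 + 2 + 0 + 1 + 2 + 0 + 0 = 11

11 discordant pairs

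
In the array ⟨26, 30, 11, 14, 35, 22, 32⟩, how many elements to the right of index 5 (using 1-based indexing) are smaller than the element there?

2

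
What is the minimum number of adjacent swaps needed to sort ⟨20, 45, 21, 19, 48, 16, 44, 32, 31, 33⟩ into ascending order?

The minimum number of adjacent swaps to sort an array equals its inversion count, since every such swap removes exactly one inversion.
Count inversions — for each element, later elements that are smaller:
20: 19, 16 → 2
45: 21, 19, 16, 44, 32, 31, 33 → 7
21: 19, 16 → 2
19: 16 → 1
48: 16, 44, 32, 31, 33 → 5
16: none → 0
44: 32, 31, 33 → 3
32: 31 → 1
31: none → 0
33: none → 0
Total inversions: 2 + 7 + 2 + 1 + 5 + 0 + 3 + 1 + 0 + 0 = 21

Adjacent swaps: 21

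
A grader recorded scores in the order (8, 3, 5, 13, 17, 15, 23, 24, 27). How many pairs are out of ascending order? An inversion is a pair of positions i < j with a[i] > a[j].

Sweep left to right; for each value list the smaller values that follow it:
8 → 3, 5 → 2
3 → none → 0
5 → none → 0
13 → none → 0
17 → 15 → 1
15 → none → 0
23 → none → 0
24 → none → 0
27 → none → 0
Sum: 2 + 0 + 0 + 0 + 1 + 0 + 0 + 0 + 0 = 3

There are 3 inversions.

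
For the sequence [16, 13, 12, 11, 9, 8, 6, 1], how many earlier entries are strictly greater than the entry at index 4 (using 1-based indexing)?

3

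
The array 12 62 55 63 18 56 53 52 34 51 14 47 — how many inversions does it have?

For each element, count later entries that are smaller:
12 → none → 0
62 → 55, 18, 56, 53, 52, 34, 51, 14, 47 → 9
55 → 18, 53, 52, 34, 51, 14, 47 → 7
63 → 18, 56, 53, 52, 34, 51, 14, 47 → 8
18 → 14 → 1
56 → 53, 52, 34, 51, 14, 47 → 6
53 → 52, 34, 51, 14, 47 → 5
52 → 34, 51, 14, 47 → 4
34 → 14 → 1
51 → 14, 47 → 2
14 → none → 0
47 → none → 0
Sum: 0 + 9 + 7 + 8 + 1 + 6 + 5 + 4 + 1 + 2 + 0 + 0 = 43

Inversions: 43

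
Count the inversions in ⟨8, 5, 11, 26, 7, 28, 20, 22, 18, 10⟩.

For each element, count later entries that are smaller:
8: 2
5: 0
11: 2
26: 5
7: 0
28: 4
20: 2
22: 2
18: 1
10: 0
Sum: 2 + 0 + 2 + 5 + 0 + 4 + 2 + 2 + 1 + 0 = 18

There are 18 inversions.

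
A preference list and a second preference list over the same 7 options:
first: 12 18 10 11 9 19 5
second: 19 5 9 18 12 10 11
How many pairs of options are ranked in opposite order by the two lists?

Pairs: 15

Assign each item its position (1..7) in the first ordering, then rewrite the second ordering as that position sequence:
positions: 12→1, 18→2, 10→3, 11→4, 9→5, 19→6, 5→7
second ordering as positions: [6, 7, 5, 2, 1, 3, 4]
Discordant pairs = inversions in this position sequence.
6: 5, 2, 1, 3, 4 → 5
7: 5, 2, 1, 3, 4 → 5
5: 2, 1, 3, 4 → 4
2: 1 → 1
1: 0
3: 0
4: 0
Total: 5 + 5 + 4 + 1 + 0 + 0 + 0 = 15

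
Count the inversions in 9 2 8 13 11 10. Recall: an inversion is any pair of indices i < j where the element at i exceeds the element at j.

Inversion pairs (indices are 1-based):
(1,2): 9 > 2
(1,3): 9 > 8
(4,5): 13 > 11
(4,6): 13 > 10
(5,6): 11 > 10
That's 5 pairs.

5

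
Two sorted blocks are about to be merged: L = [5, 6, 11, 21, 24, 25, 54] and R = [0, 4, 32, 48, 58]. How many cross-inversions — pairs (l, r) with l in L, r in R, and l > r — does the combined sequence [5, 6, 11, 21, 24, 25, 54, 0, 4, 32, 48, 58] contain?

16 cross-inversions

Take each right-half value and tally the left-half values above it:
r = 0: 5, 6, 11, 21, 24, 25, 54 → 7
r = 4: 5, 6, 11, 21, 24, 25, 54 → 7
r = 32: 54 → 1
r = 48: 54 → 1
r = 58: none → 0
Cross-inversions: 7 + 7 + 1 + 1 + 0 = 16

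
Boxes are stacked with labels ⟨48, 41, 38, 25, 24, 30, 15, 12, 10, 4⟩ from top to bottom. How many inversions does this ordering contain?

For each element, count later entries that are smaller:
48: 9
41: 8
38: 7
25: 5
24: 4
30: 4
15: 3
12: 2
10: 1
4: 0
Sum: 9 + 8 + 7 + 5 + 4 + 4 + 3 + 2 + 1 + 0 = 43

There are 43 inversions.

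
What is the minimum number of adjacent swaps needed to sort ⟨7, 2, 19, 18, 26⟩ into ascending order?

Adjacent swaps: 2

The minimum number of adjacent swaps to sort an array equals its inversion count, since every such swap removes exactly one inversion.
Count inversions — for each element, later elements that are smaller:
7: 2 → 1
2: none → 0
19: 18 → 1
18: none → 0
26: none → 0
Total inversions: 1 + 0 + 1 + 0 + 0 = 2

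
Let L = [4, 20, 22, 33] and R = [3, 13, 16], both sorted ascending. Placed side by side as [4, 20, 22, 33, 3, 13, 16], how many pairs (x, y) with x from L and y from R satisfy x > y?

10

For each element r of the right run, count left-run elements greater than r:
r = 3: 4, 20, 22, 33 → 4
r = 13: 20, 22, 33 → 3
r = 16: 20, 22, 33 → 3
Cross-inversions: 4 + 3 + 3 = 10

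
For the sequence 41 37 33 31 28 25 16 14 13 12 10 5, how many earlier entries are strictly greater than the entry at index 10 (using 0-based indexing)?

The element at index 10 is 10.
Elements before it: 41, 37, 33, 31, 28, 25, 16, 14, 13, 12
Those larger than 10: 41, 37, 33, 31, 28, 25, 16, 14, 13, 12

10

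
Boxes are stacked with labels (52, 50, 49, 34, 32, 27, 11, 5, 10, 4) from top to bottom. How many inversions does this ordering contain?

44 inversions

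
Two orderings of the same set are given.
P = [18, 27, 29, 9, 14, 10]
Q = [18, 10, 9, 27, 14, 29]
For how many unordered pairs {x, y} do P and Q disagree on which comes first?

Disagreeing pairs: 7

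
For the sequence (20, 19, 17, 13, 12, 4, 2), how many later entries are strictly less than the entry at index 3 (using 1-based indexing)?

The element at index 3 is 17.
Elements after it: 13, 12, 4, 2
Those smaller than 17: 13, 12, 4, 2

4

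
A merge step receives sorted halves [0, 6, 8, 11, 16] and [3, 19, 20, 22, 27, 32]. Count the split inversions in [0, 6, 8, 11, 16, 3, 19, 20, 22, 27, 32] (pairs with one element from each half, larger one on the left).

4 cross-inversions

Count, for every r in R, how many entries of L exceed r:
r = 3: 6, 8, 11, 16 → 4
r = 19: none → 0
r = 20: none → 0
r = 22: none → 0
r = 27: none → 0
r = 32: none → 0
Cross-inversions: 4 + 0 + 0 + 0 + 0 + 0 = 4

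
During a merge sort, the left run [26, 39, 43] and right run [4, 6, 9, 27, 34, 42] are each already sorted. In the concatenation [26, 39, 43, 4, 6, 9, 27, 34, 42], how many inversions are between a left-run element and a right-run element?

Count, for every r in R, how many entries of L exceed r:
r = 4: 26, 39, 43 → 3
r = 6: 26, 39, 43 → 3
r = 9: 26, 39, 43 → 3
r = 27: 39, 43 → 2
r = 34: 39, 43 → 2
r = 42: 43 → 1
Cross-inversions: 3 + 3 + 3 + 2 + 2 + 1 = 14

14 cross-inversions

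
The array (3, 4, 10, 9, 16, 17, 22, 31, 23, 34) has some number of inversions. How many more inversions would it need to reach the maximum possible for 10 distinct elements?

Maximum inversions for 10 distinct elements is C(10, 2) = 10·9/2 = 45.
Current inversions — for each element, count later smaller elements:
3: 0
4: 0
10: 1
9: 0
16: 0
17: 0
22: 0
31: 1
23: 0
34: 0
Current total: 0 + 0 + 1 + 0 + 0 + 0 + 0 + 1 + 0 + 0 = 2
Shortfall: 45 − 2 = 43

43 inversions short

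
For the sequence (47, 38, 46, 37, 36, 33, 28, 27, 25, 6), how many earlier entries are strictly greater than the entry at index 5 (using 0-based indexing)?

The element at index 5 is 33.
Elements before it: 47, 38, 46, 37, 36
Those larger than 33: 47, 38, 46, 37, 36

5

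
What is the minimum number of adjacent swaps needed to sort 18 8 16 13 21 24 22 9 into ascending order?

11 adjacent swaps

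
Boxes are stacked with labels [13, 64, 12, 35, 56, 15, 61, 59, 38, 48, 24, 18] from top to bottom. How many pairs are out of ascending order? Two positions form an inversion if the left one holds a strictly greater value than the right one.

There are 33 out-of-order pairs.

Count, for each position, how many later elements it exceeds:
13: 1
64: 10
12: 0
35: 3
56: 5
15: 0
61: 5
59: 4
38: 2
48: 2
24: 1
18: 0
Sum: 1 + 10 + 0 + 3 + 5 + 0 + 5 + 4 + 2 + 2 + 1 + 0 = 33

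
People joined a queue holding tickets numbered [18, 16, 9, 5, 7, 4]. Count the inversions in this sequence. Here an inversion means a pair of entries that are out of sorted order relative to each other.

14

For each element, count later entries that are smaller:
18 → 16, 9, 5, 7, 4 → 5
16 → 9, 5, 7, 4 → 4
9 → 5, 7, 4 → 3
5 → 4 → 1
7 → 4 → 1
4 → none → 0
Sum: 5 + 4 + 3 + 1 + 1 + 0 = 14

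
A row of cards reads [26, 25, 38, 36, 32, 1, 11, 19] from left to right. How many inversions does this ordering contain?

19 inversions

Sweep left to right; for each value list the smaller values that follow it:
26: 4
25: 3
38: 5
36: 4
32: 3
1: 0
11: 0
19: 0
Sum: 4 + 3 + 5 + 4 + 3 + 0 + 0 + 0 = 19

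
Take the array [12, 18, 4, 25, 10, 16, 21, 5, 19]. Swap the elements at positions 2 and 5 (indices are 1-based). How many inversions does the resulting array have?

15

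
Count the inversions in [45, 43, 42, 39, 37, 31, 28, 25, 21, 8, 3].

Element-by-element contributions:
45: 10
43: 9
42: 8
39: 7
37: 6
31: 5
28: 4
25: 3
21: 2
8: 1
3: 0
Sum: 10 + 9 + 8 + 7 + 6 + 5 + 4 + 3 + 2 + 1 + 0 = 55

55 inversions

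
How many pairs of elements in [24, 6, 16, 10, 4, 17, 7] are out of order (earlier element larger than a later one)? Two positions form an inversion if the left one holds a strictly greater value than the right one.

13 inversions

For each element, count later entries that are smaller:
24 → 6, 16, 10, 4, 17, 7 → 6
6 → 4 → 1
16 → 10, 4, 7 → 3
10 → 4, 7 → 2
4 → none → 0
17 → 7 → 1
7 → none → 0
Sum: 6 + 1 + 3 + 2 + 0 + 1 + 0 = 13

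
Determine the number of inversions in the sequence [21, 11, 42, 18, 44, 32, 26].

8

Listing every pair i<j with a[i]>a[j] (using 0-based positions):
(0,1): 21 > 11
(0,3): 21 > 18
(2,3): 42 > 18
(2,5): 42 > 32
(2,6): 42 > 26
(4,5): 44 > 32
(4,6): 44 > 26
(5,6): 32 > 26
That's 8 pairs.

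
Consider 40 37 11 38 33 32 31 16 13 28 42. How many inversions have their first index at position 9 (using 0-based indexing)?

0

The element at index 9 is 28.
Elements after it: 42
None of them are smaller than 28.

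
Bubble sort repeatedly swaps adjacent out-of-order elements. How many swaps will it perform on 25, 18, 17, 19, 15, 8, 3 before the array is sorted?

19 swaps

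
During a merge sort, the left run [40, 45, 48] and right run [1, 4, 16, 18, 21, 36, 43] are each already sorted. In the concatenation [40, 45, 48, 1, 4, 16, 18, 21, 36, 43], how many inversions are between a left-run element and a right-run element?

Count, for every r in R, how many entries of L exceed r:
r = 1: 40, 45, 48 → 3
r = 4: 40, 45, 48 → 3
r = 16: 40, 45, 48 → 3
r = 18: 40, 45, 48 → 3
r = 21: 40, 45, 48 → 3
r = 36: 40, 45, 48 → 3
r = 43: 45, 48 → 2
Cross-inversions: 3 + 3 + 3 + 3 + 3 + 3 + 2 = 20

Cross-inversions: 20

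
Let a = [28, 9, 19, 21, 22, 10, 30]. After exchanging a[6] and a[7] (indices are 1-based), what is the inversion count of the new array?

9

Positions 6 and 7 hold 10 and 30; after swapping, the array is [28, 9, 19, 21, 22, 30, 10].
For each element, count later entries that are smaller:
28 → 9, 19, 21, 22, 10 → 5
9 → none → 0
19 → 10 → 1
21 → 10 → 1
22 → 10 → 1
30 → 10 → 1
10 → none → 0
Sum: 5 + 0 + 1 + 1 + 1 + 1 + 0 = 9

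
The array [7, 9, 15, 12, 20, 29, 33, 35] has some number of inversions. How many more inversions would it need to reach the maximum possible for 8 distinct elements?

Maximum inversions for 8 distinct elements is C(8, 2) = 8·7/2 = 28.
Current inversions — for each element, count later smaller elements:
7: 0
9: 0
15: 1
12: 0
20: 0
29: 0
33: 0
35: 0
Current total: 0 + 0 + 1 + 0 + 0 + 0 + 0 + 0 = 1
Shortfall: 28 − 1 = 27

27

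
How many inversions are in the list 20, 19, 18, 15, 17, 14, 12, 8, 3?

Inversions: 35

Element-by-element contributions:
20: 8
19: 7
18: 6
15: 4
17: 4
14: 3
12: 2
8: 1
3: 0
Sum: 8 + 7 + 6 + 4 + 4 + 3 + 2 + 1 + 0 = 35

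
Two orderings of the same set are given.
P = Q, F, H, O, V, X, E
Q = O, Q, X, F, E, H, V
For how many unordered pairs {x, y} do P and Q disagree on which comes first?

8

Assign each item its position (1..7) in the first ordering, then rewrite the second ordering as that position sequence:
positions: Q→1, F→2, H→3, O→4, V→5, X→6, E→7
second ordering as positions: [4, 1, 6, 2, 7, 3, 5]
Discordant pairs = inversions in this position sequence.
4: 1, 2, 3 → 3
1: 0
6: 2, 3, 5 → 3
2: 0
7: 3, 5 → 2
3: 0
5: 0
Total: 3 + 0 + 3 + 0 + 2 + 0 + 0 = 8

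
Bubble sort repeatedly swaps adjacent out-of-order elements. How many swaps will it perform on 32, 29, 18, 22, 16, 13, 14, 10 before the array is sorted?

Each adjacent swap fixes exactly one inversion, so the minimum swap count equals the number of inversions.
Count inversions — for each element, later elements that are smaller:
32: 29, 18, 22, 16, 13, 14, 10 → 7
29: 18, 22, 16, 13, 14, 10 → 6
18: 16, 13, 14, 10 → 4
22: 16, 13, 14, 10 → 4
16: 13, 14, 10 → 3
13: 10 → 1
14: 10 → 1
10: none → 0
Total inversions: 7 + 6 + 4 + 4 + 3 + 1 + 1 + 0 = 26

26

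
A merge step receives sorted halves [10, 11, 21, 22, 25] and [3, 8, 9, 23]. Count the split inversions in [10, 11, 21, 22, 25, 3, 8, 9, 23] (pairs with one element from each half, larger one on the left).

Count, for every r in R, how many entries of L exceed r:
r = 3: 10, 11, 21, 22, 25 → 5
r = 8: 10, 11, 21, 22, 25 → 5
r = 9: 10, 11, 21, 22, 25 → 5
r = 23: 25 → 1
Cross-inversions: 5 + 5 + 5 + 1 = 16

There are 16 split inversions.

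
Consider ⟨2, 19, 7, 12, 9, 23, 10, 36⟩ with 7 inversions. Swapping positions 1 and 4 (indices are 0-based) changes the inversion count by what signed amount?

-3

Positions 1 and 4 hold 19 and 9; after swapping, the array is [2, 9, 7, 12, 19, 23, 10, 36].
Element-by-element contributions:
2: 0
9: 1
7: 0
12: 1
19: 1
23: 1
10: 0
36: 0
Sum: 0 + 1 + 0 + 1 + 1 + 1 + 0 + 0 = 4
Change: 4 − 7 = -3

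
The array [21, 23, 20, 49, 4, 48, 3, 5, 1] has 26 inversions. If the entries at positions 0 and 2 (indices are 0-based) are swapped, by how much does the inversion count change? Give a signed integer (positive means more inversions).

-1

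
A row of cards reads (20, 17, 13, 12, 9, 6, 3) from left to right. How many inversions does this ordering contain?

For each element, count later entries that are smaller:
20 → 17, 13, 12, 9, 6, 3 → 6
17 → 13, 12, 9, 6, 3 → 5
13 → 12, 9, 6, 3 → 4
12 → 9, 6, 3 → 3
9 → 6, 3 → 2
6 → 3 → 1
3 → none → 0
Sum: 6 + 5 + 4 + 3 + 2 + 1 + 0 = 21

21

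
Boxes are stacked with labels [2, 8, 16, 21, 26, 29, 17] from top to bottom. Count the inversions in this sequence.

For each element, count later entries that are smaller:
2 → none → 0
8 → none → 0
16 → none → 0
21 → 17 → 1
26 → 17 → 1
29 → 17 → 1
17 → none → 0
Sum: 0 + 0 + 0 + 1 + 1 + 1 + 0 = 3

3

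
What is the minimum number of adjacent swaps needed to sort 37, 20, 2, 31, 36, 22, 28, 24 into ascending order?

15 swaps

Each adjacent swap fixes exactly one inversion, so the minimum swap count equals the number of inversions.
Count inversions — for each element, later elements that are smaller:
37: 20, 2, 31, 36, 22, 28, 24 → 7
20: 2 → 1
2: none → 0
31: 22, 28, 24 → 3
36: 22, 28, 24 → 3
22: none → 0
28: 24 → 1
24: none → 0
Total inversions: 7 + 1 + 0 + 3 + 3 + 0 + 1 + 0 = 15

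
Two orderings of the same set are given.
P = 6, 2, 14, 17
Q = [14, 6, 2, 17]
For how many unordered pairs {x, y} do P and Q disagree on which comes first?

2

Assign each item its position (1..4) in the first ordering, then rewrite the second ordering as that position sequence:
positions: 6→1, 2→2, 14→3, 17→4
second ordering as positions: [3, 1, 2, 4]
Discordant pairs = inversions in this position sequence.
3: 1, 2 → 2
1: 0
2: 0
4: 0
Total: 2 + 0 + 0 + 0 = 2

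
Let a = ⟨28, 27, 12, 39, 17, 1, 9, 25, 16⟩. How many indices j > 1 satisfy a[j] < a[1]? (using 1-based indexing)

The element at index 1 is 28.
Elements after it: 27, 12, 39, 17, 1, 9, 25, 16
Those smaller than 28: 27, 12, 17, 1, 9, 25, 16

7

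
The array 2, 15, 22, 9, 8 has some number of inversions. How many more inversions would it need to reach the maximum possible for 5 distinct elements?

5 inversions short

Maximum inversions for 5 distinct elements is C(5, 2) = 5·4/2 = 10.
Current inversions — for each element, count later smaller elements:
2: 0
15: 2
22: 2
9: 1
8: 0
Current total: 0 + 2 + 2 + 1 + 0 = 5
Shortfall: 10 − 5 = 5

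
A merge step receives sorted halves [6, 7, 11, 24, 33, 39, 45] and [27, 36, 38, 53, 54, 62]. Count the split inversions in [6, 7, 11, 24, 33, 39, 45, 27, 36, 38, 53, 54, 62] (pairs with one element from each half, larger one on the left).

7 cross-inversions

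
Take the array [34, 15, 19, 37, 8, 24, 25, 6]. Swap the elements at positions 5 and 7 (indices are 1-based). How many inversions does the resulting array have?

Inversions: 20

Positions 5 and 7 hold 8 and 25; after swapping, the array is [34, 15, 19, 37, 25, 24, 8, 6].
Count, for each position, how many later elements it exceeds:
34: 6
15: 2
19: 2
37: 4
25: 3
24: 2
8: 1
6: 0
Sum: 6 + 2 + 2 + 4 + 3 + 2 + 1 + 0 = 20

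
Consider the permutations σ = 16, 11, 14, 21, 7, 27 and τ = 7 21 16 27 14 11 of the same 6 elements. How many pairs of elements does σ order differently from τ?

10

Assign each item its position (1..6) in the first ordering, then rewrite the second ordering as that position sequence:
positions: 16→1, 11→2, 14→3, 21→4, 7→5, 27→6
second ordering as positions: [5, 4, 1, 6, 3, 2]
Discordant pairs = inversions in this position sequence.
5: 4, 1, 3, 2 → 4
4: 1, 3, 2 → 3
1: 0
6: 3, 2 → 2
3: 2 → 1
2: 0
Total: 4 + 3 + 0 + 2 + 1 + 0 = 10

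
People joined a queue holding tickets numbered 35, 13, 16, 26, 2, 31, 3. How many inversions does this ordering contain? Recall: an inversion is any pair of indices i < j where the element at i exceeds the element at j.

13 inversions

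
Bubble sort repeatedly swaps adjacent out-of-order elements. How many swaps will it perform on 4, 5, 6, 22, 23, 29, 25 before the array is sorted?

Each adjacent swap fixes exactly one inversion, so the minimum swap count equals the number of inversions.
Count inversions — for each element, later elements that are smaller:
4: none → 0
5: none → 0
6: none → 0
22: none → 0
23: none → 0
29: 25 → 1
25: none → 0
Total inversions: 0 + 0 + 0 + 0 + 0 + 1 + 0 = 1

1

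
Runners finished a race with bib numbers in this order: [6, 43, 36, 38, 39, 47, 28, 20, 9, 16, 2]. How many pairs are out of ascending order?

38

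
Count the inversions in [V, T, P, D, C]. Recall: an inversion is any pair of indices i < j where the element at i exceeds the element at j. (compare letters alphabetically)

Listing every pair i<j with a[i]>a[j] (using 0-based positions):
(0,1): V > T
(0,2): V > P
(0,3): V > D
(0,4): V > C
(1,2): T > P
(1,3): T > D
(1,4): T > C
(2,3): P > D
(2,4): P > C
(3,4): D > C
That's 10 pairs.

Out-of-order pairs: 10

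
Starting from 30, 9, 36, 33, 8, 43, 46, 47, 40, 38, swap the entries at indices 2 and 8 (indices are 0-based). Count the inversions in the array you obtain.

14 inversions

Positions 2 and 8 hold 36 and 40; after swapping, the array is [30, 9, 40, 33, 8, 43, 46, 47, 36, 38].
Sweep left to right; for each value list the smaller values that follow it:
30 → 9, 8 → 2
9 → 8 → 1
40 → 33, 8, 36, 38 → 4
33 → 8 → 1
8 → none → 0
43 → 36, 38 → 2
46 → 36, 38 → 2
47 → 36, 38 → 2
36 → none → 0
38 → none → 0
Sum: 2 + 1 + 4 + 1 + 0 + 2 + 2 + 2 + 0 + 0 = 14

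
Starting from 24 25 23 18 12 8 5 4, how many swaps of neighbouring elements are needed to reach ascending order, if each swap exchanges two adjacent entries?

27

Minimum adjacent swaps = number of inversions (each swap of adjacent out-of-order elements removes one inversion and no swap can remove more).
Count inversions — for each element, later elements that are smaller:
24: 23, 18, 12, 8, 5, 4 → 6
25: 23, 18, 12, 8, 5, 4 → 6
23: 18, 12, 8, 5, 4 → 5
18: 12, 8, 5, 4 → 4
12: 8, 5, 4 → 3
8: 5, 4 → 2
5: 4 → 1
4: none → 0
Total inversions: 6 + 6 + 5 + 4 + 3 + 2 + 1 + 0 = 27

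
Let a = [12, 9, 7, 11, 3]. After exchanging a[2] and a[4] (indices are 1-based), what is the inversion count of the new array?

Positions 2 and 4 hold 9 and 11; after swapping, the array is [12, 11, 7, 9, 3].
For each element, count later entries that are smaller:
12: 4
11: 3
7: 1
9: 1
3: 0
Sum: 4 + 3 + 1 + 1 + 0 = 9

9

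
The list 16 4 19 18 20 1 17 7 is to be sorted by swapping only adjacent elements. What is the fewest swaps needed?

Each adjacent swap fixes exactly one inversion, so the minimum swap count equals the number of inversions.
Count inversions — for each element, later elements that are smaller:
16: 4, 1, 7 → 3
4: 1 → 1
19: 18, 1, 17, 7 → 4
18: 1, 17, 7 → 3
20: 1, 17, 7 → 3
1: none → 0
17: 7 → 1
7: none → 0
Total inversions: 3 + 1 + 4 + 3 + 3 + 0 + 1 + 0 = 15

15 adjacent swaps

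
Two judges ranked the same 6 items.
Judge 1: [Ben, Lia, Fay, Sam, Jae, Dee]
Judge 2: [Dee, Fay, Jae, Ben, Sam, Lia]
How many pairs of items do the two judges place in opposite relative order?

Assign each item its position (1..6) in the first ordering, then rewrite the second ordering as that position sequence:
positions: Ben→1, Lia→2, Fay→3, Sam→4, Jae→5, Dee→6
second ordering as positions: [6, 3, 5, 1, 4, 2]
Discordant pairs = inversions in this position sequence.
6: 3, 5, 1, 4, 2 → 5
3: 1, 2 → 2
5: 1, 4, 2 → 3
1: 0
4: 2 → 1
2: 0
Total: 5 + 2 + 3 + 0 + 1 + 0 = 11

11 discordant pairs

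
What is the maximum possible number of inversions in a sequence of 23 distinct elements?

A reversed (strictly descending) arrangement makes every pair an inversion, giving C(23, 2) inversions.
C(23, 2) = 23·22/2 = 253

Inversions: 253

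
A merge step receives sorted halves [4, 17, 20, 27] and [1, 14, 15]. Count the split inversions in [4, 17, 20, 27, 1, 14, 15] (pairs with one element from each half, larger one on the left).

Take each right-half value and tally the left-half values above it:
r = 1: 4, 17, 20, 27 → 4
r = 14: 17, 20, 27 → 3
r = 15: 17, 20, 27 → 3
Cross-inversions: 4 + 3 + 3 = 10

10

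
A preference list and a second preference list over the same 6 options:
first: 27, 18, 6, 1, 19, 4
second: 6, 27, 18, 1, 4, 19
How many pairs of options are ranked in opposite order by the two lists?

There are 3 pairs.

Assign each item its position (1..6) in the first ordering, then rewrite the second ordering as that position sequence:
positions: 27→1, 18→2, 6→3, 1→4, 19→5, 4→6
second ordering as positions: [3, 1, 2, 4, 6, 5]
Discordant pairs = inversions in this position sequence.
3: 1, 2 → 2
1: 0
2: 0
4: 0
6: 5 → 1
5: 0
Total: 2 + 0 + 0 + 0 + 1 + 0 = 3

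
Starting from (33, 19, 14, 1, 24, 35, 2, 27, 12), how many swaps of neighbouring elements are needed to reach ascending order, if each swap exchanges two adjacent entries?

Each adjacent swap fixes exactly one inversion, so the minimum swap count equals the number of inversions.
Count inversions — for each element, later elements that are smaller:
33: 19, 14, 1, 24, 2, 27, 12 → 7
19: 14, 1, 2, 12 → 4
14: 1, 2, 12 → 3
1: none → 0
24: 2, 12 → 2
35: 2, 27, 12 → 3
2: none → 0
27: 12 → 1
12: none → 0
Total inversions: 7 + 4 + 3 + 0 + 2 + 3 + 0 + 1 + 0 = 20

20 swaps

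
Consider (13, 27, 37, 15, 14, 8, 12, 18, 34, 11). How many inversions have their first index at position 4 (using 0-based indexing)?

The element at index 4 is 14.
Elements after it: 8, 12, 18, 34, 11
Those smaller than 14: 8, 12, 11

3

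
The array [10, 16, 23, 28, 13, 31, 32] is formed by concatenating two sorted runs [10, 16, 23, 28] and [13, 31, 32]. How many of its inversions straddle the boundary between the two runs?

3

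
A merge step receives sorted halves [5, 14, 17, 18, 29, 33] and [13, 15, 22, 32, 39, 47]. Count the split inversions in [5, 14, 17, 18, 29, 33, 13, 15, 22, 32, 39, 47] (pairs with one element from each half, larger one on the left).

There are 12 cross-inversions.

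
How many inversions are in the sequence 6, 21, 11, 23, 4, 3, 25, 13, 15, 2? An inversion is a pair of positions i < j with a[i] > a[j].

25 inversions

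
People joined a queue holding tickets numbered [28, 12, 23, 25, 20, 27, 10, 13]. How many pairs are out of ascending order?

18

Count, for each position, how many later elements it exceeds:
28 → 12, 23, 25, 20, 27, 10, 13 → 7
12 → 10 → 1
23 → 20, 10, 13 → 3
25 → 20, 10, 13 → 3
20 → 10, 13 → 2
27 → 10, 13 → 2
10 → none → 0
13 → none → 0
Sum: 7 + 1 + 3 + 3 + 2 + 2 + 0 + 0 = 18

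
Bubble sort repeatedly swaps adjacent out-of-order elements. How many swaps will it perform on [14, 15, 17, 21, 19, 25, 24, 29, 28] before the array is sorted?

3

Minimum adjacent swaps = number of inversions (each swap of adjacent out-of-order elements removes one inversion and no swap can remove more).
Count inversions — for each element, later elements that are smaller:
14: none → 0
15: none → 0
17: none → 0
21: 19 → 1
19: none → 0
25: 24 → 1
24: none → 0
29: 28 → 1
28: none → 0
Total inversions: 0 + 0 + 0 + 1 + 0 + 1 + 0 + 1 + 0 = 3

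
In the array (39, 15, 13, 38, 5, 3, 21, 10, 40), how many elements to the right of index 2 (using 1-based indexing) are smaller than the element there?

4

The element at index 2 is 15.
Elements after it: 13, 38, 5, 3, 21, 10, 40
Those smaller than 15: 13, 5, 3, 10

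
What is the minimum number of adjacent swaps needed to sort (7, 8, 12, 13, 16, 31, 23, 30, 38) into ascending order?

2

The minimum number of adjacent swaps to sort an array equals its inversion count, since every such swap removes exactly one inversion.
Count inversions — for each element, later elements that are smaller:
7: none → 0
8: none → 0
12: none → 0
13: none → 0
16: none → 0
31: 23, 30 → 2
23: none → 0
30: none → 0
38: none → 0
Total inversions: 0 + 0 + 0 + 0 + 0 + 2 + 0 + 0 + 0 = 2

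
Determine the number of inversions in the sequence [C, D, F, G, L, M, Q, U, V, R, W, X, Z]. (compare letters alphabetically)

Out-of-order pairs: 2

Element-by-element contributions:
C: 0
D: 0
F: 0
G: 0
L: 0
M: 0
Q: 0
U: 1
V: 1
R: 0
W: 0
X: 0
Z: 0
Sum: 0 + 0 + 0 + 0 + 0 + 0 + 0 + 1 + 1 + 0 + 0 + 0 + 0 = 2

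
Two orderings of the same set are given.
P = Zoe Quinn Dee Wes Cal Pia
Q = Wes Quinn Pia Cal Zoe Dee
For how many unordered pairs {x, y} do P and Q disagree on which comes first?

Disagreeing pairs: 9

Assign each item its position (1..6) in the first ordering, then rewrite the second ordering as that position sequence:
positions: Zoe→1, Quinn→2, Dee→3, Wes→4, Cal→5, Pia→6
second ordering as positions: [4, 2, 6, 5, 1, 3]
Discordant pairs = inversions in this position sequence.
4: 2, 1, 3 → 3
2: 1 → 1
6: 5, 1, 3 → 3
5: 1, 3 → 2
1: 0
3: 0
Total: 3 + 1 + 3 + 2 + 0 + 0 = 9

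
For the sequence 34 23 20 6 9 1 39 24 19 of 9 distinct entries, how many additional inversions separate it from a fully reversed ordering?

15

Maximum inversions for 9 distinct elements is C(9, 2) = 9·8/2 = 36.
Current inversions — for each element, count later smaller elements:
34: 7
23: 5
20: 4
6: 1
9: 1
1: 0
39: 2
24: 1
19: 0
Current total: 7 + 5 + 4 + 1 + 1 + 0 + 2 + 1 + 0 = 21
Shortfall: 36 − 21 = 15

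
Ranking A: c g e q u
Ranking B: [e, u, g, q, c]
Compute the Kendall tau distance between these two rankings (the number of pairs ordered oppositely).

Assign each item its position (1..5) in the first ordering, then rewrite the second ordering as that position sequence:
positions: c→1, g→2, e→3, q→4, u→5
second ordering as positions: [3, 5, 2, 4, 1]
Discordant pairs = inversions in this position sequence.
3: 2, 1 → 2
5: 2, 4, 1 → 3
2: 1 → 1
4: 1 → 1
1: 0
Total: 2 + 3 + 1 + 1 + 0 = 7

7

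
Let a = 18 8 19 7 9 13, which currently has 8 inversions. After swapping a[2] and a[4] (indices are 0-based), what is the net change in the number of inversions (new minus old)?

Positions 2 and 4 hold 19 and 9; after swapping, the array is [18, 8, 9, 7, 19, 13].
For each element, count later entries that are smaller:
18: 4
8: 1
9: 1
7: 0
19: 1
13: 0
Sum: 4 + 1 + 1 + 0 + 1 + 0 = 7
Change: 7 − 8 = -1

-1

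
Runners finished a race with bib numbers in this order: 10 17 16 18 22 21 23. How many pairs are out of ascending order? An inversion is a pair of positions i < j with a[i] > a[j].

Inversions: 2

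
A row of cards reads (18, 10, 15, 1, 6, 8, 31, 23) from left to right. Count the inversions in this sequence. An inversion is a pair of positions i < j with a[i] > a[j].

12

For each element, count later entries that are smaller:
18 → 10, 15, 1, 6, 8 → 5
10 → 1, 6, 8 → 3
15 → 1, 6, 8 → 3
1 → none → 0
6 → none → 0
8 → none → 0
31 → 23 → 1
23 → none → 0
Sum: 5 + 3 + 3 + 0 + 0 + 0 + 1 + 0 = 12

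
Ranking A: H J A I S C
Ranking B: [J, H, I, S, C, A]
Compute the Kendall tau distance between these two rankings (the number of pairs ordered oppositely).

4 discordant pairs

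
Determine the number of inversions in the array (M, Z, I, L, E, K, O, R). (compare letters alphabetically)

Sweep left to right; for each value list the smaller values that follow it:
M → I, L, E, K → 4
Z → I, L, E, K, O, R → 6
I → E → 1
L → E, K → 2
E → none → 0
K → none → 0
O → none → 0
R → none → 0
Sum: 4 + 6 + 1 + 2 + 0 + 0 + 0 + 0 = 13

There are 13 inversions.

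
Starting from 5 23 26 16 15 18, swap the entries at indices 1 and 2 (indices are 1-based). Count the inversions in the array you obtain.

Inversions: 8

Positions 1 and 2 hold 5 and 23; after swapping, the array is [23, 5, 26, 16, 15, 18].
Element-by-element contributions:
23: 4
5: 0
26: 3
16: 1
15: 0
18: 0
Sum: 4 + 0 + 3 + 1 + 0 + 0 = 8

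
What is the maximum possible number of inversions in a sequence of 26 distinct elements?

325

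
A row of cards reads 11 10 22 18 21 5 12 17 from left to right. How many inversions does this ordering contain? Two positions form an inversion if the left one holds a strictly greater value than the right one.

Element-by-element contributions:
11 → 10, 5 → 2
10 → 5 → 1
22 → 18, 21, 5, 12, 17 → 5
18 → 5, 12, 17 → 3
21 → 5, 12, 17 → 3
5 → none → 0
12 → none → 0
17 → none → 0
Sum: 2 + 1 + 5 + 3 + 3 + 0 + 0 + 0 = 14

14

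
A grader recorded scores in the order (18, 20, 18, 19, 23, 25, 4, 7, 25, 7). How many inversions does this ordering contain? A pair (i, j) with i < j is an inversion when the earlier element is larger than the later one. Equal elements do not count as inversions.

Out-of-order pairs: 21

For each element, count later entries that are smaller:
18: 3
20: 5
18: 3
19: 3
23: 3
25: 3
4: 0
7: 0
25: 1
7: 0
Sum: 3 + 5 + 3 + 3 + 3 + 3 + 0 + 0 + 1 + 0 = 21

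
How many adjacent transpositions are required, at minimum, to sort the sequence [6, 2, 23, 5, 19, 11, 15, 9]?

12

Each adjacent swap fixes exactly one inversion, so the minimum swap count equals the number of inversions.
Count inversions — for each element, later elements that are smaller:
6: 2, 5 → 2
2: none → 0
23: 5, 19, 11, 15, 9 → 5
5: none → 0
19: 11, 15, 9 → 3
11: 9 → 1
15: 9 → 1
9: none → 0
Total inversions: 2 + 0 + 5 + 0 + 3 + 1 + 1 + 0 = 12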